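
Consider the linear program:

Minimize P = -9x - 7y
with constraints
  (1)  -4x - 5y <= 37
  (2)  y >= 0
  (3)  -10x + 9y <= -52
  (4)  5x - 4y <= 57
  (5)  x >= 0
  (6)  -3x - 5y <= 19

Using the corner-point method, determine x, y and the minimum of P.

x = 61, y = 62, minimum P = -983

The optimum lies where -10x + 9y = -52 and 5x - 4y = 57.
Solving simultaneously gives x = 61, y = 62.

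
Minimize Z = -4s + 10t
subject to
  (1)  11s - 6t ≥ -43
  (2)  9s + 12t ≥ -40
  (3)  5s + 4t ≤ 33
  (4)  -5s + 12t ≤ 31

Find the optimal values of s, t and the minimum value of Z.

Feasible corners and Z = -4s + 10t:
  (-126/31, -53/186) → Z = 1247/93
  (-55/17, 21/17) → Z = 430/17
  (139/6, -497/24) → Z = -1199/4
  (17/5, 4) → Z = 132/5

At the optimal vertex, 9s + 12t = -40 and 5s + 4t = 33.
Solving simultaneously gives s = 139/6, t = -497/24.

s = 139/6, t = -497/24, minimum Z = -1199/4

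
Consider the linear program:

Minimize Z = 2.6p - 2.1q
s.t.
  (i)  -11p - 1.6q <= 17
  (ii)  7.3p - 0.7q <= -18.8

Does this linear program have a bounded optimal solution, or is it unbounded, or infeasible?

From the feasible point (-2099/969, 4135/969), moving in the direction (-1.6, 11) keeps every constraint satisfied while Z decreases without bound.

unbounded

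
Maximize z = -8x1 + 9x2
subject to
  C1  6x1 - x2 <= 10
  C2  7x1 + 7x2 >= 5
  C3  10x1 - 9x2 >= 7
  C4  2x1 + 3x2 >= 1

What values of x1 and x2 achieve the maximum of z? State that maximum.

x1 = 83/44, x2 = 29/22, maximum z = -71/22

Corner points and z = -8x1 + 9x2:
  (83/44, 29/22) → z = -71/22
  (31/20, -7/10) → z = -187/10
  (94/133, 1/133) → z = -743/133
  (8/7, -3/7) → z = -13

The optimum lies where 6x1 - x2 = 10 and 10x1 - 9x2 = 7.
Solving simultaneously gives x1 = 83/44, x2 = 29/22.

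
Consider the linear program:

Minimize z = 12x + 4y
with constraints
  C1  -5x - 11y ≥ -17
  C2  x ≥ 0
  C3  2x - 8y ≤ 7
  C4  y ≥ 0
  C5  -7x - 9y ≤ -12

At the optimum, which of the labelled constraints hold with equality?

C2 and C5

Feasible corners and z = 12x + 4y:
  (0, 17/11) → z = 68/11
  (17/5, 0) → z = 204/5
  (0, 4/3) → z = 16/3
  (12/7, 0) → z = 144/7

The minimum is at (0, 4/3). Substituting into each constraint, equality holds for C2 and C5; the remaining constraints have slack.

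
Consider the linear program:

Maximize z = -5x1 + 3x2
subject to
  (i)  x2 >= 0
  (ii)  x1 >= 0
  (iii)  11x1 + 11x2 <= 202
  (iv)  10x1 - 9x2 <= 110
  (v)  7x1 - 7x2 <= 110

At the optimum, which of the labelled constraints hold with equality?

(ii) and (iii)

Extreme points and z = -5x1 + 3x2:
  (0, 0) → z = 0
  (11, 0) → z = -55
  (0, 202/11) → z = 606/11
  (3028/209, 810/209) → z = -12710/209

The maximum is at (0, 202/11). Substituting into each constraint, equality holds for (ii) and (iii); the remaining constraints have slack.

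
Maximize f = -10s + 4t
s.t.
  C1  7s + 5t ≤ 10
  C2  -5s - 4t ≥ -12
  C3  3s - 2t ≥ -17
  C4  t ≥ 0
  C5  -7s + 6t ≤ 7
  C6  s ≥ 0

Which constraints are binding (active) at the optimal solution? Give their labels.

C5 and C6

Vertices and f = -10s + 4t:
  (10/7, 0) → f = -100/7
  (25/77, 17/11) → f = 226/77
  (0, 0) → f = 0
  (0, 7/6) → f = 14/3

The maximum is at (0, 7/6). Substituting into each constraint, equality holds for C5 and C6; the remaining constraints have slack.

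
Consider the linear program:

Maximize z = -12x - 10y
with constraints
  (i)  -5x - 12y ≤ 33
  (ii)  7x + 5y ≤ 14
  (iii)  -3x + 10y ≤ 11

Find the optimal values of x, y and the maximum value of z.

Extreme points and z = -12x - 10y:
  (333/59, -301/59) → z = -986/59
  (-231/43, -22/43) → z = 2992/43
  (1, 7/5) → z = -26

The optimum lies where -5x - 12y = 33 and -3x + 10y = 11.
Solving simultaneously gives x = -231/43, y = -22/43.

x = -231/43, y = -22/43, maximum z = 2992/43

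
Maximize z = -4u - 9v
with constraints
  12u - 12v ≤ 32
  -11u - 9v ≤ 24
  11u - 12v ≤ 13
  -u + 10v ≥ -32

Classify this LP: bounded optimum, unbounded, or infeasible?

Feasible corners and z = -4u - 9v:
  (19, 49/3) → z = -223
  (-57/77, -37/21) → z = 207/11
The feasible region has finitely many vertices and no improving ray; the maximum is 207/11 at (-57/77, -37/21).

bounded optimum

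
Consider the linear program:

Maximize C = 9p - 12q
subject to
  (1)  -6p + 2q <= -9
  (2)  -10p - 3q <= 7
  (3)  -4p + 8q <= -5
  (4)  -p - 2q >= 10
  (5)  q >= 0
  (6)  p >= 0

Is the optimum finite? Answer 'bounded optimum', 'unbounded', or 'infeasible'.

The boundaries -6p + 2q = -9 and -4p + 8q = -5 meet at (31/20, 3/20), but that point violates -p - 2q ≥ 10. Every candidate vertex is excluded by some other constraint, so the feasible region is empty.

infeasible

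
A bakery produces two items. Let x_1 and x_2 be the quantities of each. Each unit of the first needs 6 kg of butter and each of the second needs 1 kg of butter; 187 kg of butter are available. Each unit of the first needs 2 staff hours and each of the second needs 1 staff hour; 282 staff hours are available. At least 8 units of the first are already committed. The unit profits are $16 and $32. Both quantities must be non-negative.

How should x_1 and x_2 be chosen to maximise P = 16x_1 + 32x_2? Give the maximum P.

Extreme points and P = 16x_1 + 32x_2:
  (187/6, 0) → P = 1496/3
  (8, 0) → P = 128
  (8, 139) → P = 4576

x_1 = 8, x_2 = 139, maximum P = 4576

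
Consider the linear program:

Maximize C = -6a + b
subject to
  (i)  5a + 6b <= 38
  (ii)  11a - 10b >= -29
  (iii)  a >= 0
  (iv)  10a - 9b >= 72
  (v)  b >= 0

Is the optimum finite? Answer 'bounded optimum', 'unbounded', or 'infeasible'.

bounded optimum

Corner points and C = -6a + b:
  (258/35, 4/21) → C = -4624/105
  (38/5, 0) → C = -228/5
  (36/5, 0) → C = -216/5
The feasible region has finitely many vertices and no improving ray; the maximum is -216/5 at (36/5, 0).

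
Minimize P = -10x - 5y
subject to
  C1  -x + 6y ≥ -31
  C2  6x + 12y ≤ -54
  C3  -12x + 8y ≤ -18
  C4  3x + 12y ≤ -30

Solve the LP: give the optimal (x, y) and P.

Corner points and P = -10x - 5y:
  (1, -5) → P = 15
  (-35/16, -177/32) → P = 1585/32
  (-9/8, -63/16) → P = 495/16

The optimum lies where -x + 6y = -31 and 6x + 12y = -54.
Solving simultaneously gives x = 1, y = -5.

x = 1, y = -5, minimum P = 15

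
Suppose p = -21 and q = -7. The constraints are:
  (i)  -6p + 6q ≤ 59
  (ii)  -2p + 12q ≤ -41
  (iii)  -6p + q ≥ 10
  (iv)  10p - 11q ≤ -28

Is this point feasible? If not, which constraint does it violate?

Constraint (i): -6p + 6q = 84, which is not ≤ 59. All other constraints are satisfied.

not feasible — violates (i)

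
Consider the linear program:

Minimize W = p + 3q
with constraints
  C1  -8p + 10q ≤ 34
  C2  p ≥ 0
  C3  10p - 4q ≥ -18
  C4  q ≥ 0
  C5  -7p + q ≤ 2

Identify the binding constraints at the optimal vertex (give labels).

C2 and C4

Feasible corners and W = p + 3q:
  (7/31, 111/31) → W = 340/31
  (0, 0) → W = 0
  (0, 2) → W = 6
The feasible region is unbounded (it extends along (5, 4), (1, 0)), but W strictly increases along every unbounded feasible direction, so there is no improving ray and the minimum is attained at a vertex.

The minimum is at (0, 0). Substituting into each constraint, equality holds for C2 and C4; the remaining constraints have slack.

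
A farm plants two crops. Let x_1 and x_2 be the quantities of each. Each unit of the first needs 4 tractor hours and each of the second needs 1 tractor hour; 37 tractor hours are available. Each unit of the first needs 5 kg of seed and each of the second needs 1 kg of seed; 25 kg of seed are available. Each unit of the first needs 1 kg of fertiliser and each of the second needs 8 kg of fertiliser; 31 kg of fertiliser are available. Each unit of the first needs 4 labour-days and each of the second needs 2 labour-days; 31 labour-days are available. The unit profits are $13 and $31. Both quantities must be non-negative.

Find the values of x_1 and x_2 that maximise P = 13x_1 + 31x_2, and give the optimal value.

Vertices and P = 13x_1 + 31x_2:
  (0, 0) → P = 0
  (0, 31/8) → P = 961/8
  (5, 0) → P = 65
  (13/3, 10/3) → P = 479/3

At the optimal vertex, 5x_1 + x_2 = 25 and x_1 + 8x_2 = 31.
Solving simultaneously gives x_1 = 13/3, x_2 = 10/3.

x_1 = 13/3, x_2 = 10/3, maximum P = 479/3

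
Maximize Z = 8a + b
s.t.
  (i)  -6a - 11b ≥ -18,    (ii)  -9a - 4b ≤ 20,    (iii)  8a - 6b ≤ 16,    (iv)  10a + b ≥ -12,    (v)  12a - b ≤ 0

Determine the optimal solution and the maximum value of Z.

a = 3/23, b = 36/23, maximum Z = 60/23

Extreme points and Z = 8a + b:
  (-75/52, 63/26) → Z = -237/26
  (3/23, 36/23) → Z = 60/23
  (-28/43, -152/43) → Z = -376/43
  (-28/31, -92/31) → Z = -316/31
  (-1/4, -3) → Z = -5

At the optimal vertex, -6a - 11b = -18 and 12a - b = 0.
Solving simultaneously gives a = 3/23, b = 36/23.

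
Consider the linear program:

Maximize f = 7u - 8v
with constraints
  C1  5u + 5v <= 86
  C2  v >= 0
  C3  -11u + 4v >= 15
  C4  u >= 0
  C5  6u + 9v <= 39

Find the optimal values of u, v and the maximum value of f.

u = 0, v = 15/4, maximum f = -30

Corner points and f = 7u - 8v:
  (0, 15/4) → f = -30
  (7/41, 173/41) → f = -1335/41
  (0, 13/3) → f = -104/3

The binding constraints are -11u + 4v = 15 and u = 0.
Solving simultaneously gives u = 0, v = 15/4.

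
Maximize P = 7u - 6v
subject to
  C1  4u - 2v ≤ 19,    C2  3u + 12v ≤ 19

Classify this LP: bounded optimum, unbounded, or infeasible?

unbounded

From the feasible point (133/27, 19/54), moving in the direction (-2, -4) keeps every constraint satisfied while P increases without bound.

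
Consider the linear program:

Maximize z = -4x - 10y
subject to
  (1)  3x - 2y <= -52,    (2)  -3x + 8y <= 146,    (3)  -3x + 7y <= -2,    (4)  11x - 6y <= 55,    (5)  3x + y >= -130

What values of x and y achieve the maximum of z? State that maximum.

Feasible corners and z = -4x - 10y:
  (-368/15, -54/5) → z = 3092/15
  (-104/3, -26) → z = 1196/3
  (-227/6, -33/2) → z = 949/3

The optimum lies where 3x - 2y = -52 and 3x + y = -130.
Solving simultaneously gives x = -104/3, y = -26.

x = -104/3, y = -26, maximum z = 1196/3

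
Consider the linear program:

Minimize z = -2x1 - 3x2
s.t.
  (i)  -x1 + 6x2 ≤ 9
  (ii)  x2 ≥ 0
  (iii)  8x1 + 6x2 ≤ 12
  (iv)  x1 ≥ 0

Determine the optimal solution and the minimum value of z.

x1 = 1/3, x2 = 14/9, minimum z = -16/3

Extreme points and z = -2x1 - 3x2:
  (1/3, 14/9) → z = -16/3
  (0, 3/2) → z = -9/2
  (3/2, 0) → z = -3
  (0, 0) → z = 0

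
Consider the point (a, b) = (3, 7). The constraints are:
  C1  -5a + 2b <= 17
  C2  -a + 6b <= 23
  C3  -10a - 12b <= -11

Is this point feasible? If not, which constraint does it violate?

Constraint C2: -a + 6b = 39, which is not ≤ 23. All other constraints are satisfied.

not feasible — violates C2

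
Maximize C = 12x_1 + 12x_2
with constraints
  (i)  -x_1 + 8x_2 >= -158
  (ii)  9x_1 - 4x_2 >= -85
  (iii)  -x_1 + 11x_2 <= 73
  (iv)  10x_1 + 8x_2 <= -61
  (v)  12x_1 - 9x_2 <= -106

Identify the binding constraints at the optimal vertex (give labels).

(ii) and (iv)

Extreme points and C = 12x_1 + 12x_2:
  (-33/4, 43/16) → C = -267/4
  (-31/3, -2) → C = -148
  (-1397/186, 164/93) → C = -2138/31

The maximum is at (-33/4, 43/16). Substituting into each constraint, equality holds for (ii) and (iv); the remaining constraints have slack.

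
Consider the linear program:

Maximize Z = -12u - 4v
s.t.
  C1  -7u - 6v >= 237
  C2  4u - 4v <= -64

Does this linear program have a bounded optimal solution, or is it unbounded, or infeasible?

From the feasible point (-333/13, -125/13), moving in the direction (-6, 7) keeps every constraint satisfied while Z increases without bound.

unbounded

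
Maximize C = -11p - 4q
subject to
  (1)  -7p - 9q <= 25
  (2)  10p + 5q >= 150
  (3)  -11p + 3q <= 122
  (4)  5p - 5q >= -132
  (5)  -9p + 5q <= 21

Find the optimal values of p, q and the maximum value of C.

p = 129/19, q = 312/19, maximum C = -2667/19

Feasible corners and C = -11p - 4q:
  (295/11, -260/11) → C = -2205/11
  (129/19, 312/19) → C = -2667/19
  (111/4, 1083/20) → C = -10437/20
The feasible region is unbounded (it extends along (1, 1), (9, -7)), but C strictly decreases along every unbounded feasible direction, so there is no improving ray and the maximum is attained at a vertex.

The binding constraints are 10p + 5q = 150 and -9p + 5q = 21.
Solving simultaneously gives p = 129/19, q = 312/19.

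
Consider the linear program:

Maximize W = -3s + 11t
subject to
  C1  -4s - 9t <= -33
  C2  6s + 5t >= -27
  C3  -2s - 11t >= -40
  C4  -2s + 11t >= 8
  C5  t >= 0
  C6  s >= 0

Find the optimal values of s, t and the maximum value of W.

Vertices and W = -3s + 11t:
  (3/26, 47/13) → W = 1025/26
  (291/62, 49/31) → W = 205/62
  (8, 24/11) → W = 0

The optimum lies where -4s - 9t = -33 and -2s - 11t = -40.
Solving simultaneously gives s = 3/26, t = 47/13.

s = 3/26, t = 47/13, maximum W = 1025/26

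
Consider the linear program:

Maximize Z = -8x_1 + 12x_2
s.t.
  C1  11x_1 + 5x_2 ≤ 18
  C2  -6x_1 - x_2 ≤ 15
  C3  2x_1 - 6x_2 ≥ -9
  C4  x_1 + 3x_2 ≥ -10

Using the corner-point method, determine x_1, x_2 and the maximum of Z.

The optimum lies where -6x_1 - x_2 = 15 and 2x_1 - 6x_2 = -9.
Solving simultaneously gives x_1 = -99/38, x_2 = 12/19.

x_1 = -99/38, x_2 = 12/19, maximum Z = 540/19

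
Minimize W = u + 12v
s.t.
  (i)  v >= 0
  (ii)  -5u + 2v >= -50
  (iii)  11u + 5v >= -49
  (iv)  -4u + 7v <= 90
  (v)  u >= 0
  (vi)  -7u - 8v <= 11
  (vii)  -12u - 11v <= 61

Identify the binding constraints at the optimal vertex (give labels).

Feasible corners and W = u + 12v:
  (10, 0) → W = 10
  (0, 0) → W = 0
  (530/27, 650/27) → W = 8330/27
  (0, 90/7) → W = 1080/7

The minimum is at (0, 0). Substituting into each constraint, equality holds for (i) and (v); the remaining constraints have slack.

(i) and (v)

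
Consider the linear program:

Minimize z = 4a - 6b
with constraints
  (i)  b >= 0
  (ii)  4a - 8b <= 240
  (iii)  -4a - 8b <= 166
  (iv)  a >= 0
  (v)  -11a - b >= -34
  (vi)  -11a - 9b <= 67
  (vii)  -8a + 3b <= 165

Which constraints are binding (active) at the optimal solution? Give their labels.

Vertices and z = 4a - 6b:
  (0, 0) → z = 0
  (34/11, 0) → z = 136/11
  (0, 34) → z = -204

The minimum is at (0, 34). Substituting into each constraint, equality holds for (iv) and (v); the remaining constraints have slack.

(iv) and (v)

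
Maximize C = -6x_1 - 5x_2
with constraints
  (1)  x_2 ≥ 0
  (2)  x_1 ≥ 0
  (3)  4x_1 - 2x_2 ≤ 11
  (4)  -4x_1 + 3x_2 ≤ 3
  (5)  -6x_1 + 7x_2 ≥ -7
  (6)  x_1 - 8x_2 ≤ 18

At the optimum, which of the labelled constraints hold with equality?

(1) and (2)

Corner points and C = -6x_1 - 5x_2:
  (0, 0) → C = 0
  (7/6, 0) → C = -7
  (0, 1) → C = -5
  (39/4, 14) → C = -257/2
  (63/16, 19/8) → C = -71/2

The maximum is at (0, 0). Substituting into each constraint, equality holds for (1) and (2); the remaining constraints have slack.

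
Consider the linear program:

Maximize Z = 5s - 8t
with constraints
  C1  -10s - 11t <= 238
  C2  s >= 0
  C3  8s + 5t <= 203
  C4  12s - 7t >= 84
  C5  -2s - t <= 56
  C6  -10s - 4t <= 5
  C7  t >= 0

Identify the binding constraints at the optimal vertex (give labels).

C3 and C7

Vertices and Z = 5s - 8t:
  (1841/116, 441/29) → Z = -4907/116
  (203/8, 0) → Z = 1015/8
  (7, 0) → Z = 35

The maximum is at (203/8, 0). Substituting into each constraint, equality holds for C3 and C7; the remaining constraints have slack.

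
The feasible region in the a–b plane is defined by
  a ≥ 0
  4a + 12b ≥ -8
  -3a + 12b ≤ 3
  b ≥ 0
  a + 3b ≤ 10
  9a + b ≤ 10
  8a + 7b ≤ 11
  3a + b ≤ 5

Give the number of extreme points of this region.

Of the 27 pairwise boundary intersections, those satisfying every inequality are:
  (0, 1/4)
  (0, 0)
  (37/39, 19/39)
  (10/9, 0)
  (59/55, 19/55)

5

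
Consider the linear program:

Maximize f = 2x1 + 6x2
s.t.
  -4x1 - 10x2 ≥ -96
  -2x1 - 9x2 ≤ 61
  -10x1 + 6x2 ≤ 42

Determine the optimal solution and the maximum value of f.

x1 = 39/31, x2 = 282/31, maximum f = 1770/31

Feasible corners and f = 2x1 + 6x2:
  (737/8, -109/4) → f = 83/4
  (39/31, 282/31) → f = 1770/31
  (-124/17, -263/51) → f = -774/17

At the optimal vertex, -4x1 - 10x2 = -96 and -10x1 + 6x2 = 42.
Solving simultaneously gives x1 = 39/31, x2 = 282/31.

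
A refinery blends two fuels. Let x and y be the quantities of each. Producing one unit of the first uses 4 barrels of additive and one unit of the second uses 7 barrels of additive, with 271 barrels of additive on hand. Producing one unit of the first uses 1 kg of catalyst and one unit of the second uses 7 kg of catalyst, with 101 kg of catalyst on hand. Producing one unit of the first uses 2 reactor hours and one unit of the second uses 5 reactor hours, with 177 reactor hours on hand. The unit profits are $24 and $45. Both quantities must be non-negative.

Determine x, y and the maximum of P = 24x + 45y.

x = 170/3, y = 19/3, maximum P = 1645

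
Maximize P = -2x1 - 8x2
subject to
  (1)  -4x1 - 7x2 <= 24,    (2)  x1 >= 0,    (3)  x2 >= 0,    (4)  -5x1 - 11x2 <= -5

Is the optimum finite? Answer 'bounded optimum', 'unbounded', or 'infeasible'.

Corner points and P = -2x1 - 8x2:
  (0, 5/11) → P = -40/11
  (1, 0) → P = -2
The feasible region has finitely many vertices and no improving ray; the maximum is -2 at (1, 0).

bounded optimum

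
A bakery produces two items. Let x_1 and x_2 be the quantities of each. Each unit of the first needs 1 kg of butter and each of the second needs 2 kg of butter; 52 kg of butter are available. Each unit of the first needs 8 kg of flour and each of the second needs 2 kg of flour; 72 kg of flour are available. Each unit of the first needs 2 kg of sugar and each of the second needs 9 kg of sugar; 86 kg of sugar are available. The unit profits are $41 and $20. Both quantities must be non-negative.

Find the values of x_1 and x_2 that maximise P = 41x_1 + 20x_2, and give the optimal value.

Vertices and P = 41x_1 + 20x_2:
  (0, 0) → P = 0
  (0, 86/9) → P = 1720/9
  (9, 0) → P = 369
  (7, 8) → P = 447

At the optimal vertex, 8x_1 + 2x_2 = 72 and 2x_1 + 9x_2 = 86.
Solving simultaneously gives x_1 = 7, x_2 = 8.

x_1 = 7, x_2 = 8, maximum P = 447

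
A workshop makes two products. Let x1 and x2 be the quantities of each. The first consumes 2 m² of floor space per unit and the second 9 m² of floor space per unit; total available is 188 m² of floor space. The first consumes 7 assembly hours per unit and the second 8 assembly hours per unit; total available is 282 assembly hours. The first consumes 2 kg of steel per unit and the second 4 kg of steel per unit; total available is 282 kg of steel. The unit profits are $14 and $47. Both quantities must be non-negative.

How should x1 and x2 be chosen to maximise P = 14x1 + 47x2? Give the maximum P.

Extreme points and P = 14x1 + 47x2:
  (0, 0) → P = 0
  (0, 188/9) → P = 8836/9
  (282/7, 0) → P = 564
  (22, 16) → P = 1060

x1 = 22, x2 = 16, maximum P = 1060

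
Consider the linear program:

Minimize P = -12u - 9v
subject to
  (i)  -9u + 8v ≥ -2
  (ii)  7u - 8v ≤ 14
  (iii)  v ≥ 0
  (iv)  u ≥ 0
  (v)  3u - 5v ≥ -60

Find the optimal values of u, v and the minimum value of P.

Vertices and P = -12u - 9v:
  (2/9, 0) → P = -8/3
  (70/3, 26) → P = -514
  (0, 0) → P = 0
  (0, 12) → P = -108

u = 70/3, v = 26, minimum P = -514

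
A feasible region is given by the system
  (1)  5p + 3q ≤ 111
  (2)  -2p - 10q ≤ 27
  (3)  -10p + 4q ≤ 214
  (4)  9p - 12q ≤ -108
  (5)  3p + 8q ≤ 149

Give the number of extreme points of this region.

Intersecting each pair of boundary lines and keeping only the points that satisfy every inequality leaves:
  (-562/27, 79/54)
  (-234/19, -9/38)
  (-279/23, 533/23)
  (77/9, 185/12)

4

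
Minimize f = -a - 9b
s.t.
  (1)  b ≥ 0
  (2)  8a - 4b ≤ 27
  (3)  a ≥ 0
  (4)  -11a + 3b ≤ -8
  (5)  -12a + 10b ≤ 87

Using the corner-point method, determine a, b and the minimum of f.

a = 309/16, b = 255/8, minimum f = -4899/16

Feasible corners and f = -a - 9b:
  (27/8, 0) → f = -27/8
  (8/11, 0) → f = -8/11
  (309/16, 255/8) → f = -4899/16
  (341/74, 1053/74) → f = -4909/37

The optimum lies where 8a - 4b = 27 and -12a + 10b = 87.
Solving simultaneously gives a = 309/16, b = 255/8.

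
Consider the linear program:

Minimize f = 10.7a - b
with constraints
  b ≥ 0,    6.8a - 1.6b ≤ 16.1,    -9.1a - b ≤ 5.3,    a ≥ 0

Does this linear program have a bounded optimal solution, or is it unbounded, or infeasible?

From the feasible point (161/68, 0), moving in the direction (0, 1) keeps every constraint satisfied while f decreases without bound.

unbounded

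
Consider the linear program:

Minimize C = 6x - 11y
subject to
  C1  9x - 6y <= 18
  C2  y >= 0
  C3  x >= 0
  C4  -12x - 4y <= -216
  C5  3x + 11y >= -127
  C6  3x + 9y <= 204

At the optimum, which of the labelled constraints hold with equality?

Extreme points and C = 6x - 11y:
  (38/3, 16) → C = -100
  (14, 18) → C = -114
  (47/4, 75/4) → C = -543/4

The minimum is at (47/4, 75/4). Substituting into each constraint, equality holds for C4 and C6; the remaining constraints have slack.

C4 and C6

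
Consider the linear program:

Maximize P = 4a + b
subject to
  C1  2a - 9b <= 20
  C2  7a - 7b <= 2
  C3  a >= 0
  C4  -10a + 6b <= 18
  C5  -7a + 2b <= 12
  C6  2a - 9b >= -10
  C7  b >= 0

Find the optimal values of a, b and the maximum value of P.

a = 88/49, b = 74/49, maximum P = 426/49

The optimum lies where 7a - 7b = 2 and 2a - 9b = -10.
Solving simultaneously gives a = 88/49, b = 74/49.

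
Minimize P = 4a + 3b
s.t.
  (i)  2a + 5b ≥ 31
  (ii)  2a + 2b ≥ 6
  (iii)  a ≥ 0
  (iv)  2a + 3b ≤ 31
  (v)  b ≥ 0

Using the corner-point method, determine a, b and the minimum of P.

a = 0, b = 31/5, minimum P = 93/5

Extreme points and P = 4a + 3b:
  (0, 31/5) → P = 93/5
  (31/2, 0) → P = 62
  (0, 31/3) → P = 31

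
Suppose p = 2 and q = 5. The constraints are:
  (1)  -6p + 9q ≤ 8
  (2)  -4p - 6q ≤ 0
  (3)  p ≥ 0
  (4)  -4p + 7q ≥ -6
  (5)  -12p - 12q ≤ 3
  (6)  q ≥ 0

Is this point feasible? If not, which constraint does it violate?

not feasible — violates (1)

Constraint (1): -6p + 9q = 33, which is not ≤ 8. All other constraints are satisfied.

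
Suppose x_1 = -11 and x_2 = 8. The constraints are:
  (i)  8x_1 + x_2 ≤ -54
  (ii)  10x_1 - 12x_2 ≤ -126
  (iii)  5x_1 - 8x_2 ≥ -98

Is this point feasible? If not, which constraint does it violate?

Constraint (iii): 5x_1 - 8x_2 = -119, which is not ≥ -98. All other constraints are satisfied.

not feasible — violates (iii)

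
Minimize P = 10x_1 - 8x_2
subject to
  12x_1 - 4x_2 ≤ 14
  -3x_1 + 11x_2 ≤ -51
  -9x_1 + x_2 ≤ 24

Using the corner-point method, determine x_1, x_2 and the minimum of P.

Extreme points and P = 10x_1 - 8x_2:
  (-5/12, -19/4) → P = 203/6
  (-55/12, -69/4) → P = 553/6
  (-105/32, -177/32) → P = 183/16

The binding constraints are -3x_1 + 11x_2 = -51 and -9x_1 + x_2 = 24.
Solving simultaneously gives x_1 = -105/32, x_2 = -177/32.

x_1 = -105/32, x_2 = -177/32, minimum P = 183/16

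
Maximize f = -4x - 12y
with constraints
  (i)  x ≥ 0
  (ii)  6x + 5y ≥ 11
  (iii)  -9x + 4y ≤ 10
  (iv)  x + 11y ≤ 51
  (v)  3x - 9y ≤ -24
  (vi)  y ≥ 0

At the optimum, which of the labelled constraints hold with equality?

Vertices and f = -4x - 12y:
  (94/103, 469/103) → f = -6004/103
  (2/23, 62/23) → f = -752/23
  (65/14, 59/14) → f = -484/7

The maximum is at (2/23, 62/23). Substituting into each constraint, equality holds for (iii) and (v); the remaining constraints have slack.

(iii) and (v)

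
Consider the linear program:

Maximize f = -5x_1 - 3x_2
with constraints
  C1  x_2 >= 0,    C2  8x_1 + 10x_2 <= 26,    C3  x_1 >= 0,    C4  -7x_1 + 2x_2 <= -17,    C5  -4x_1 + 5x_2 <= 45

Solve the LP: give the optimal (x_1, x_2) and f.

Extreme points and f = -5x_1 - 3x_2:
  (13/4, 0) → f = -65/4
  (17/7, 0) → f = -85/7
  (111/43, 23/43) → f = -624/43

The binding constraints are x_2 = 0 and -7x_1 + 2x_2 = -17.
Solving simultaneously gives x_1 = 17/7, x_2 = 0.

x_1 = 17/7, x_2 = 0, maximum f = -85/7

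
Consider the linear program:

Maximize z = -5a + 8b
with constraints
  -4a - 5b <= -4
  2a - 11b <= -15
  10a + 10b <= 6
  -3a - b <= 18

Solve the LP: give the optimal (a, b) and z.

a = -93/10, b = 99/10, maximum z = 1257/10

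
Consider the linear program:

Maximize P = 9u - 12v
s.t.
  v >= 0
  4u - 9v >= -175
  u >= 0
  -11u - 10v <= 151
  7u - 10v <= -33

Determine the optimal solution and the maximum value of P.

Feasible corners and P = 9u - 12v:
  (0, 175/9) → P = -700/3
  (1453/23, 1093/23) → P = -39/23
  (0, 33/10) → P = -198/5

u = 1453/23, v = 1093/23, maximum P = -39/23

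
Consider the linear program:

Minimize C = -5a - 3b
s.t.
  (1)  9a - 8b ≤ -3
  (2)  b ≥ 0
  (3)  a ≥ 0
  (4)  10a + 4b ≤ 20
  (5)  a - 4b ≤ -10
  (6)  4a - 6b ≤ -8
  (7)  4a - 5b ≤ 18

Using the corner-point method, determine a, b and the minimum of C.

a = 0, b = 5, minimum C = -15

Vertices and C = -5a - 3b:
  (0, 5) → C = -15
  (0, 5/2) → C = -15/2
  (10/11, 30/11) → C = -140/11

At the optimal vertex, a = 0 and 10a + 4b = 20.
Solving simultaneously gives a = 0, b = 5.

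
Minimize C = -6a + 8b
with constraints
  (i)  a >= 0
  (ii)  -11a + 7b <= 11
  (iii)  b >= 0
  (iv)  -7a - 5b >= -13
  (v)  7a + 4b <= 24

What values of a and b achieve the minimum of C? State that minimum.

At the optimal vertex, b = 0 and -7a - 5b = -13.
Solving simultaneously gives a = 13/7, b = 0.

a = 13/7, b = 0, minimum C = -78/7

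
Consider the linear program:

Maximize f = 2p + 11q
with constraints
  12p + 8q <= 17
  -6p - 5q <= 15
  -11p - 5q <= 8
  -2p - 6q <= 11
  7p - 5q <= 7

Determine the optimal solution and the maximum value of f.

p = -149/28, q = 283/28, maximum f = 2815/28

The optimum lies where 12p + 8q = 17 and -11p - 5q = 8.
Solving simultaneously gives p = -149/28, q = 283/28.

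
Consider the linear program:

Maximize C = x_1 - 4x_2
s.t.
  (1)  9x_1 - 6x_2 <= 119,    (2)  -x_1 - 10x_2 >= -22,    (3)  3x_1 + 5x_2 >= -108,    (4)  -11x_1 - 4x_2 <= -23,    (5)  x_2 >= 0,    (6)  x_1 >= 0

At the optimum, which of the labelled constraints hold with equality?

(1) and (5)

Corner points and C = x_1 - 4x_2:
  (661/48, 79/96) → C = 503/48
  (119/9, 0) → C = 119/9
  (71/53, 219/106) → C = -367/53
  (23/11, 0) → C = 23/11

The maximum is at (119/9, 0). Substituting into each constraint, equality holds for (1) and (5); the remaining constraints have slack.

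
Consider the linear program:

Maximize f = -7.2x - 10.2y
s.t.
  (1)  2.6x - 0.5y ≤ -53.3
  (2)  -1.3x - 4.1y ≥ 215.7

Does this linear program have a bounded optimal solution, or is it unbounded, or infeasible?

unbounded

From the feasible point (-32638/1131, -3781/87), moving in the direction (-4.1, 1.3) keeps every constraint satisfied while f increases without bound.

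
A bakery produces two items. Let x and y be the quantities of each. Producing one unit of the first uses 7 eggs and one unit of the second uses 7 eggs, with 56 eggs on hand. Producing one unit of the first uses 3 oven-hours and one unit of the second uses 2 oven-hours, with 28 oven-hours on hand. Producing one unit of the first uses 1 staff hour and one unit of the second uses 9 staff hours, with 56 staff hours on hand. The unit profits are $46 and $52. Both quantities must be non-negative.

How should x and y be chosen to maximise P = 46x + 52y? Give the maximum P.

x = 2, y = 6, maximum P = 404

Corner points and P = 46x + 52y:
  (0, 0) → P = 0
  (0, 56/9) → P = 2912/9
  (8, 0) → P = 368
  (2, 6) → P = 404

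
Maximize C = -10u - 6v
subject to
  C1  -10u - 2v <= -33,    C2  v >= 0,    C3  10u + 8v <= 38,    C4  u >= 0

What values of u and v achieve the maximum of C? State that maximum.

Corner points and C = -10u - 6v:
  (33/10, 0) → C = -33
  (47/15, 5/6) → C = -109/3
  (19/5, 0) → C = -38

The binding constraints are -10u - 2v = -33 and v = 0.
Solving simultaneously gives u = 33/10, v = 0.

u = 33/10, v = 0, maximum C = -33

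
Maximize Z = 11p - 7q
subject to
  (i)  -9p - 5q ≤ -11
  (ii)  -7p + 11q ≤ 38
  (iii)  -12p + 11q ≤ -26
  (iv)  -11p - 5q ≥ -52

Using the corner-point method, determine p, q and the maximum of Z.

Corner points and Z = 11p - 7q:
  (251/159, -34/53) → Z = 3475/159
  (41/2, -347/10) → Z = 2342/5
  (702/181, 338/181) → Z = 5356/181

The optimum lies where -9p - 5q = -11 and -11p - 5q = -52.
Solving simultaneously gives p = 41/2, q = -347/10.

p = 41/2, q = -347/10, maximum Z = 2342/5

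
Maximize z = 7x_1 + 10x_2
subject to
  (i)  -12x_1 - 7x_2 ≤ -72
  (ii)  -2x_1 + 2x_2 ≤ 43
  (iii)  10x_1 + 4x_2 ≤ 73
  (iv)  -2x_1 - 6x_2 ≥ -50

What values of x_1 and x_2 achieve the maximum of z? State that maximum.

x_1 = 119/26, x_2 = 177/26, maximum z = 2603/26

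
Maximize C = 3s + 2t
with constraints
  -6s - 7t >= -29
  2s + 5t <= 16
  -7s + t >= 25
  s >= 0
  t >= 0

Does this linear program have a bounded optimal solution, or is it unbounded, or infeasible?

The boundaries -6s - 7t = -29 and 2s + 5t = 16 meet at (33/16, 19/8), but that point violates -7s + t ≥ 25. Every candidate vertex is excluded by some other constraint, so the feasible region is empty.

infeasible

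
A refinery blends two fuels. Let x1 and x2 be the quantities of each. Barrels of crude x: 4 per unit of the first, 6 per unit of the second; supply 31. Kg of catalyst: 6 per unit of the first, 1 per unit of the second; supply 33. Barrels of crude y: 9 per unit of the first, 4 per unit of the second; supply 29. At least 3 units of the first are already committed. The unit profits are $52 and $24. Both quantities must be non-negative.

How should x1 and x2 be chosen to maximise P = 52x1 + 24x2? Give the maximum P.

Feasible corners and P = 52x1 + 24x2:
  (29/9, 0) → P = 1508/9
  (3, 0) → P = 156
  (3, 1/2) → P = 168

The optimum lies where 9x1 + 4x2 = 29 and x1 = 3.
Solving simultaneously gives x1 = 3, x2 = 1/2.

x1 = 3, x2 = 1/2, maximum P = 168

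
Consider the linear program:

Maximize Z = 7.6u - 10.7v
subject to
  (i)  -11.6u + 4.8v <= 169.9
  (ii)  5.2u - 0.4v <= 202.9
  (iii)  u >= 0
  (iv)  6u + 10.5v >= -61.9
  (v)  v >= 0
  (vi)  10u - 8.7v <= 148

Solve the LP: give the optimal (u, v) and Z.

Vertices and Z = 7.6u - 10.7v:
  (26047/508, 20232/127) → Z = -1669931/1270
  (0, 1699/48) → Z = -181793/480
  (170603/4124, 31485/1031) → Z = -63719/5155
  (0, 0) → Z = 0
  (74/5, 0) → Z = 2812/25

u = 14.8, v = 0, maximum Z = 112.48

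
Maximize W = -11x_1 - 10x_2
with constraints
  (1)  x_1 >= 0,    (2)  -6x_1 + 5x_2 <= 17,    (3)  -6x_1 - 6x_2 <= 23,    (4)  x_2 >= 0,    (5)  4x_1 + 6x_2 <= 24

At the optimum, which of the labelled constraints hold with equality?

Extreme points and W = -11x_1 - 10x_2:
  (0, 17/5) → W = -34
  (0, 0) → W = 0
  (9/28, 53/14) → W = -1159/28
  (6, 0) → W = -66

The maximum is at (0, 0). Substituting into each constraint, equality holds for (1) and (4); the remaining constraints have slack.

(1) and (4)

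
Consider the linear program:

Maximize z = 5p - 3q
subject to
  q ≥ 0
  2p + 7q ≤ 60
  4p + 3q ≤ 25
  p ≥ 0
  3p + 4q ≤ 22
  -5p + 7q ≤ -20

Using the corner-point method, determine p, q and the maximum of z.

Vertices and z = 5p - 3q:
  (25/4, 0) → z = 125/4
  (4, 0) → z = 20
  (235/43, 45/43) → z = 1040/43

At the optimal vertex, q = 0 and 4p + 3q = 25.
Solving simultaneously gives p = 25/4, q = 0.

p = 25/4, q = 0, maximum z = 125/4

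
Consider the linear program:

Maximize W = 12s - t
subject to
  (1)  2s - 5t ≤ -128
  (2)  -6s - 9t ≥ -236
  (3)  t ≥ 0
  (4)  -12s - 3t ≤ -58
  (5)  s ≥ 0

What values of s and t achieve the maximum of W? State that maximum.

Extreme points and W = 12s - t:
  (7/12, 155/6) → W = -113/6
  (0, 128/5) → W = -128/5
  (0, 236/9) → W = -236/9

s = 7/12, t = 155/6, maximum W = -113/6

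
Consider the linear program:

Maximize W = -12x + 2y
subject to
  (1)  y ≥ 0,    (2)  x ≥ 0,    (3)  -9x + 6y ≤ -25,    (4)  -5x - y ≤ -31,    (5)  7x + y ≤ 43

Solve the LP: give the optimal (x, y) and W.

x = 211/39, y = 154/39, maximum W = -2224/39

Extreme points and W = -12x + 2y:
  (211/39, 154/39) → W = -2224/39
  (283/51, 212/51) → W = -2972/51
  (6, 1) → W = -70

The optimum lies where -9x + 6y = -25 and -5x - y = -31.
Solving simultaneously gives x = 211/39, y = 154/39.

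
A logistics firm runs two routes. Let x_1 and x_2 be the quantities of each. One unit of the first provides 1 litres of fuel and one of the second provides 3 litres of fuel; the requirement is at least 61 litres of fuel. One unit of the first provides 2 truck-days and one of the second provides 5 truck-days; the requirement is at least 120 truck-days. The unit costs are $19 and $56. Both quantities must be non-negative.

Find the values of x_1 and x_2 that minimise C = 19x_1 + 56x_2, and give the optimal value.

x_1 = 55, x_2 = 2, minimum C = 1157

The feasible region is unbounded (it extends along (0, 1), (1, 0)), but C strictly increases along every unbounded feasible direction, so there is no improving ray and the minimum is attained at a vertex.

The optimum lies where x_1 + 3x_2 = 61 and 2x_1 + 5x_2 = 120.
Solving simultaneously gives x_1 = 55, x_2 = 2.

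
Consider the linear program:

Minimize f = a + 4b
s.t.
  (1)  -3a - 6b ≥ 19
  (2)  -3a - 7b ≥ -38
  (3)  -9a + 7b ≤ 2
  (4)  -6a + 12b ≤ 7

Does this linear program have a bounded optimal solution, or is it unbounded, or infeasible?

unbounded

From the feasible point (-29/15, -11/5), moving in the direction (-7, -9) keeps every constraint satisfied while f decreases without bound.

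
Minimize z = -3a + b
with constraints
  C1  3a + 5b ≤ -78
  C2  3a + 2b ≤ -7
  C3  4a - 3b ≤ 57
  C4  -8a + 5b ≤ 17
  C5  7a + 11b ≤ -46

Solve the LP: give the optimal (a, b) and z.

Vertices and z = -3a + b:
  (51/29, -483/29) → z = -636/29
  (-95/11, -573/55) → z = 852/55
  (-84, -131) → z = 121

At the optimal vertex, 3a + 5b = -78 and 4a - 3b = 57.
Solving simultaneously gives a = 51/29, b = -483/29.

a = 51/29, b = -483/29, minimum z = -636/29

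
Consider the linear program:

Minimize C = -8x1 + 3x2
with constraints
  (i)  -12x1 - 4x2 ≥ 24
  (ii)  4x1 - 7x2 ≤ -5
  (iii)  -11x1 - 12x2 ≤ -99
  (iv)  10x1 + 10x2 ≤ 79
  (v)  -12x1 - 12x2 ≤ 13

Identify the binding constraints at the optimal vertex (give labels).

Corner points and C = -8x1 + 3x2:
  (-171/25, 363/25) → C = 2457/25
  (-139/20, 297/20) → C = 2003/20
  (-112, 1331/12) → C = 4915/4
The feasible region is unbounded (it extends along (-1, 1)), but C strictly increases along every unbounded feasible direction, so there is no improving ray and the minimum is attained at a vertex.

The minimum is at (-171/25, 363/25). Substituting into each constraint, equality holds for (i) and (iii); the remaining constraints have slack.

(i) and (iii)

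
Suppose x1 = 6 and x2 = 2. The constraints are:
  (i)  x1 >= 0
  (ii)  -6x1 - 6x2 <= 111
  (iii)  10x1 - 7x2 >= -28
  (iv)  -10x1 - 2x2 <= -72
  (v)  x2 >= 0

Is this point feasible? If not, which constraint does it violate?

not feasible — violates (iv)

Constraint (iv): -10x1 - 2x2 = -64, which is not ≤ -72. All other constraints are satisfied.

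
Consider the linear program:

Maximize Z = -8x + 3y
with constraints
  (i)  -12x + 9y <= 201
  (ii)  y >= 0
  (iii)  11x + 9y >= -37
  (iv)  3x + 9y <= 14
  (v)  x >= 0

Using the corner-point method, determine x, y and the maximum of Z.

Vertices and Z = -8x + 3y:
  (14/3, 0) → Z = -112/3
  (0, 0) → Z = 0
  (0, 14/9) → Z = 14/3

The binding constraints are 3x + 9y = 14 and x = 0.
Solving simultaneously gives x = 0, y = 14/9.

x = 0, y = 14/9, maximum Z = 14/3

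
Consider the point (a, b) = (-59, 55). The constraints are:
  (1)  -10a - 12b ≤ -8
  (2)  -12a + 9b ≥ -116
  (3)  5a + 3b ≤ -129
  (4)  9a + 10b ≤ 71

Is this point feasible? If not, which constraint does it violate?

feasible

(1): -70 ≤ -8 ✓
(2): 1203 ≥ -116 ✓
(3): -130 ≤ -129 ✓
(4): 19 ≤ 71 ✓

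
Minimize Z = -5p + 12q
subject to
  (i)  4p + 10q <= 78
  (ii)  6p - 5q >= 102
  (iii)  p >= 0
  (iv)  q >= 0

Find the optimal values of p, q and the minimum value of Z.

p = 39/2, q = 0, minimum Z = -195/2

Extreme points and Z = -5p + 12q:
  (141/8, 3/4) → Z = -633/8
  (39/2, 0) → Z = -195/2
  (17, 0) → Z = -85

At the optimal vertex, 4p + 10q = 78 and q = 0.
Solving simultaneously gives p = 39/2, q = 0.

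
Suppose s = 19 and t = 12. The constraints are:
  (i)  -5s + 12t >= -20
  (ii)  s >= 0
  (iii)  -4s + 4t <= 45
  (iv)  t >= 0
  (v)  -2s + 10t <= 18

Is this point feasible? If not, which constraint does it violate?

Constraint (v): -2s + 10t = 82, which is not ≤ 18. All other constraints are satisfied.

not feasible — violates (v)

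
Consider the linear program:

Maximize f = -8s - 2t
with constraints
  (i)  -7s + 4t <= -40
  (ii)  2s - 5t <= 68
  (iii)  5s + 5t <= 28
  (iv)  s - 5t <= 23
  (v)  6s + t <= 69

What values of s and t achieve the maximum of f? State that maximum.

s = 108/31, t = -121/31, maximum f = -622/31

Corner points and f = -8s - 2t:
  (312/55, -4/55) → f = -2488/55
  (108/31, -121/31) → f = -622/31
  (17/2, -29/10) → f = -311/5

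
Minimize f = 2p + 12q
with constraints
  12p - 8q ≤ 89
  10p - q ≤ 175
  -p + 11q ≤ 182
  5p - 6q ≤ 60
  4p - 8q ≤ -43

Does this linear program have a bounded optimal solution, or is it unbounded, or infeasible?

From the feasible point (1311/68, 605/34), moving in the direction (-11, -1) keeps every constraint satisfied while f decreases without bound.

unbounded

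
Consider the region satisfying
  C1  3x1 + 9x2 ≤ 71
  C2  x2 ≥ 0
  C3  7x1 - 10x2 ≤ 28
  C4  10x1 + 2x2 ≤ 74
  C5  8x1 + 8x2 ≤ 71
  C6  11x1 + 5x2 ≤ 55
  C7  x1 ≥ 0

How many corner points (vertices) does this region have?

Of the 21 pairwise boundary intersections, those satisfying every inequality are:
  (71/48, 355/48)
  (0, 71/9)
  (4, 0)
  (0, 0)
  (138/29, 77/145)
  (85/48, 341/48)

6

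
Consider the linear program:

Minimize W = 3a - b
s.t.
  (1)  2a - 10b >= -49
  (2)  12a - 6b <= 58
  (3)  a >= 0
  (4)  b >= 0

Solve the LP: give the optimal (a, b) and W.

a = 0, b = 49/10, minimum W = -49/10

Feasible corners and W = 3a - b:
  (437/54, 176/27) → W = 959/54
  (0, 49/10) → W = -49/10
  (29/6, 0) → W = 29/2
  (0, 0) → W = 0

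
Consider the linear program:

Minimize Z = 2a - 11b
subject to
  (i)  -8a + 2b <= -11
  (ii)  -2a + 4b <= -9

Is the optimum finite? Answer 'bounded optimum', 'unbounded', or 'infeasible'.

unbounded

From the feasible point (13/14, -25/14), moving in the direction (4, 2) keeps every constraint satisfied while Z decreases without bound.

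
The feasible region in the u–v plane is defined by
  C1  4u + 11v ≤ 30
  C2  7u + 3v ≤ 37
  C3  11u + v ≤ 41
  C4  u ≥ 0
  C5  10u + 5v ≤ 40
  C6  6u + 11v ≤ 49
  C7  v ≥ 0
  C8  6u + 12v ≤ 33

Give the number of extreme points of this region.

Of the 28 pairwise boundary intersections, those satisfying every inequality are:
  (0, 30/11)
  (1/6, 8/3)
  (11/3, 2/3)
  (41/11, 0)
  (0, 0)
  (7/2, 1)

6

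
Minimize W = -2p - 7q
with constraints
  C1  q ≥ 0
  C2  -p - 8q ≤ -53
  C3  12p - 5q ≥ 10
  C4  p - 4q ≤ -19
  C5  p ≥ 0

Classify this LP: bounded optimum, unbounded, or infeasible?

unbounded

From the feasible point (345/101, 626/101), moving in the direction (4, 1) keeps every constraint satisfied while W decreases without bound.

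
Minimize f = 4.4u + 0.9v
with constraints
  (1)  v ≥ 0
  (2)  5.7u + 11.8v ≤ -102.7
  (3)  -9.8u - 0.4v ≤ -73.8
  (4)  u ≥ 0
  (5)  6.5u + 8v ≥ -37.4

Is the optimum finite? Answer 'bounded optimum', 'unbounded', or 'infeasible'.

The boundaries v = 0 and -9.8u - 0.4v = -73.8 meet at (369/49, 0), but that point violates 5.7u + 11.8v ≤ -102.7. Every candidate vertex is excluded by some other constraint, so the feasible region is empty.

infeasible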